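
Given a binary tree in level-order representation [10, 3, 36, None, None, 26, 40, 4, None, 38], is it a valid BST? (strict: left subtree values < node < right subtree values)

Level-order array: [10, 3, 36, None, None, 26, 40, 4, None, 38]
Validate using subtree bounds (lo, hi): at each node, require lo < value < hi,
then recurse left with hi=value and right with lo=value.
Preorder trace (stopping at first violation):
  at node 10 with bounds (-inf, +inf): OK
  at node 3 with bounds (-inf, 10): OK
  at node 36 with bounds (10, +inf): OK
  at node 26 with bounds (10, 36): OK
  at node 4 with bounds (10, 26): VIOLATION
Node 4 violates its bound: not (10 < 4 < 26).
Result: Not a valid BST


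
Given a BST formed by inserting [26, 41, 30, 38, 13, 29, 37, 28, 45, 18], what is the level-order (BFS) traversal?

Tree insertion order: [26, 41, 30, 38, 13, 29, 37, 28, 45, 18]
Tree (level-order array): [26, 13, 41, None, 18, 30, 45, None, None, 29, 38, None, None, 28, None, 37]
BFS from the root, enqueuing left then right child of each popped node:
  queue [26] -> pop 26, enqueue [13, 41], visited so far: [26]
  queue [13, 41] -> pop 13, enqueue [18], visited so far: [26, 13]
  queue [41, 18] -> pop 41, enqueue [30, 45], visited so far: [26, 13, 41]
  queue [18, 30, 45] -> pop 18, enqueue [none], visited so far: [26, 13, 41, 18]
  queue [30, 45] -> pop 30, enqueue [29, 38], visited so far: [26, 13, 41, 18, 30]
  queue [45, 29, 38] -> pop 45, enqueue [none], visited so far: [26, 13, 41, 18, 30, 45]
  queue [29, 38] -> pop 29, enqueue [28], visited so far: [26, 13, 41, 18, 30, 45, 29]
  queue [38, 28] -> pop 38, enqueue [37], visited so far: [26, 13, 41, 18, 30, 45, 29, 38]
  queue [28, 37] -> pop 28, enqueue [none], visited so far: [26, 13, 41, 18, 30, 45, 29, 38, 28]
  queue [37] -> pop 37, enqueue [none], visited so far: [26, 13, 41, 18, 30, 45, 29, 38, 28, 37]
Result: [26, 13, 41, 18, 30, 45, 29, 38, 28, 37]


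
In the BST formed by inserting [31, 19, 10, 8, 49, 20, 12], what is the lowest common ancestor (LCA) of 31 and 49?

Tree insertion order: [31, 19, 10, 8, 49, 20, 12]
Tree (level-order array): [31, 19, 49, 10, 20, None, None, 8, 12]
In a BST, the LCA of p=31, q=49 is the first node v on the
root-to-leaf path with p <= v <= q (go left if both < v, right if both > v).
Walk from root:
  at 31: 31 <= 31 <= 49, this is the LCA
LCA = 31


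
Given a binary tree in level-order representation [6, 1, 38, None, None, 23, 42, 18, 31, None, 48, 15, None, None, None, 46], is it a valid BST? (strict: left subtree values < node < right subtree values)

Level-order array: [6, 1, 38, None, None, 23, 42, 18, 31, None, 48, 15, None, None, None, 46]
Validate using subtree bounds (lo, hi): at each node, require lo < value < hi,
then recurse left with hi=value and right with lo=value.
Preorder trace (stopping at first violation):
  at node 6 with bounds (-inf, +inf): OK
  at node 1 with bounds (-inf, 6): OK
  at node 38 with bounds (6, +inf): OK
  at node 23 with bounds (6, 38): OK
  at node 18 with bounds (6, 23): OK
  at node 15 with bounds (6, 18): OK
  at node 31 with bounds (23, 38): OK
  at node 42 with bounds (38, +inf): OK
  at node 48 with bounds (42, +inf): OK
  at node 46 with bounds (42, 48): OK
No violation found at any node.
Result: Valid BST


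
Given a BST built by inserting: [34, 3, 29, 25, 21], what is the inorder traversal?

Tree insertion order: [34, 3, 29, 25, 21]
Tree (level-order array): [34, 3, None, None, 29, 25, None, 21]
Inorder traversal: [3, 21, 25, 29, 34]


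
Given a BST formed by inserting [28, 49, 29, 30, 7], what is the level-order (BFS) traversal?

Tree insertion order: [28, 49, 29, 30, 7]
Tree (level-order array): [28, 7, 49, None, None, 29, None, None, 30]
BFS from the root, enqueuing left then right child of each popped node:
  queue [28] -> pop 28, enqueue [7, 49], visited so far: [28]
  queue [7, 49] -> pop 7, enqueue [none], visited so far: [28, 7]
  queue [49] -> pop 49, enqueue [29], visited so far: [28, 7, 49]
  queue [29] -> pop 29, enqueue [30], visited so far: [28, 7, 49, 29]
  queue [30] -> pop 30, enqueue [none], visited so far: [28, 7, 49, 29, 30]
Result: [28, 7, 49, 29, 30]


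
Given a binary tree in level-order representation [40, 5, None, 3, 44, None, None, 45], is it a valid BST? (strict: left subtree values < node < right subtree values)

Level-order array: [40, 5, None, 3, 44, None, None, 45]
Validate using subtree bounds (lo, hi): at each node, require lo < value < hi,
then recurse left with hi=value and right with lo=value.
Preorder trace (stopping at first violation):
  at node 40 with bounds (-inf, +inf): OK
  at node 5 with bounds (-inf, 40): OK
  at node 3 with bounds (-inf, 5): OK
  at node 44 with bounds (5, 40): VIOLATION
Node 44 violates its bound: not (5 < 44 < 40).
Result: Not a valid BST


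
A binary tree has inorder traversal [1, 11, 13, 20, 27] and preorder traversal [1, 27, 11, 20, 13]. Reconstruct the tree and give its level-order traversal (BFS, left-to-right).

Inorder:  [1, 11, 13, 20, 27]
Preorder: [1, 27, 11, 20, 13]
Algorithm: preorder visits root first, so consume preorder in order;
for each root, split the current inorder slice at that value into
left-subtree inorder and right-subtree inorder, then recurse.
Recursive splits:
  root=1; inorder splits into left=[], right=[11, 13, 20, 27]
  root=27; inorder splits into left=[11, 13, 20], right=[]
  root=11; inorder splits into left=[], right=[13, 20]
  root=20; inorder splits into left=[13], right=[]
  root=13; inorder splits into left=[], right=[]
Reconstructed level-order: [1, 27, 11, 20, 13]


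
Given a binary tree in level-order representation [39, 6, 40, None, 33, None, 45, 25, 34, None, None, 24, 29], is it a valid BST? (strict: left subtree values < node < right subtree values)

Level-order array: [39, 6, 40, None, 33, None, 45, 25, 34, None, None, 24, 29]
Validate using subtree bounds (lo, hi): at each node, require lo < value < hi,
then recurse left with hi=value and right with lo=value.
Preorder trace (stopping at first violation):
  at node 39 with bounds (-inf, +inf): OK
  at node 6 with bounds (-inf, 39): OK
  at node 33 with bounds (6, 39): OK
  at node 25 with bounds (6, 33): OK
  at node 24 with bounds (6, 25): OK
  at node 29 with bounds (25, 33): OK
  at node 34 with bounds (33, 39): OK
  at node 40 with bounds (39, +inf): OK
  at node 45 with bounds (40, +inf): OK
No violation found at any node.
Result: Valid BST


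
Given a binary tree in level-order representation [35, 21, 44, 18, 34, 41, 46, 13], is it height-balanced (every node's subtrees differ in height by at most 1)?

Tree (level-order array): [35, 21, 44, 18, 34, 41, 46, 13]
Definition: a tree is height-balanced if, at every node, |h(left) - h(right)| <= 1 (empty subtree has height -1).
Bottom-up per-node check:
  node 13: h_left=-1, h_right=-1, diff=0 [OK], height=0
  node 18: h_left=0, h_right=-1, diff=1 [OK], height=1
  node 34: h_left=-1, h_right=-1, diff=0 [OK], height=0
  node 21: h_left=1, h_right=0, diff=1 [OK], height=2
  node 41: h_left=-1, h_right=-1, diff=0 [OK], height=0
  node 46: h_left=-1, h_right=-1, diff=0 [OK], height=0
  node 44: h_left=0, h_right=0, diff=0 [OK], height=1
  node 35: h_left=2, h_right=1, diff=1 [OK], height=3
All nodes satisfy the balance condition.
Result: Balanced


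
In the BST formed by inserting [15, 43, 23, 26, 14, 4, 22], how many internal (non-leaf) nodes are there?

Tree built from: [15, 43, 23, 26, 14, 4, 22]
Tree (level-order array): [15, 14, 43, 4, None, 23, None, None, None, 22, 26]
Rule: An internal node has at least one child.
Per-node child counts:
  node 15: 2 child(ren)
  node 14: 1 child(ren)
  node 4: 0 child(ren)
  node 43: 1 child(ren)
  node 23: 2 child(ren)
  node 22: 0 child(ren)
  node 26: 0 child(ren)
Matching nodes: [15, 14, 43, 23]
Count of internal (non-leaf) nodes: 4


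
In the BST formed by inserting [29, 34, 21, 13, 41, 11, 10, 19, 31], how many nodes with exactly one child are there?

Tree built from: [29, 34, 21, 13, 41, 11, 10, 19, 31]
Tree (level-order array): [29, 21, 34, 13, None, 31, 41, 11, 19, None, None, None, None, 10]
Rule: These are nodes with exactly 1 non-null child.
Per-node child counts:
  node 29: 2 child(ren)
  node 21: 1 child(ren)
  node 13: 2 child(ren)
  node 11: 1 child(ren)
  node 10: 0 child(ren)
  node 19: 0 child(ren)
  node 34: 2 child(ren)
  node 31: 0 child(ren)
  node 41: 0 child(ren)
Matching nodes: [21, 11]
Count of nodes with exactly one child: 2


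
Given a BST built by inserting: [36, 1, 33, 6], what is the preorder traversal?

Tree insertion order: [36, 1, 33, 6]
Tree (level-order array): [36, 1, None, None, 33, 6]
Preorder traversal: [36, 1, 33, 6]


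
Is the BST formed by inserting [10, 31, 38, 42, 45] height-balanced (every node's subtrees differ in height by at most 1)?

Tree (level-order array): [10, None, 31, None, 38, None, 42, None, 45]
Definition: a tree is height-balanced if, at every node, |h(left) - h(right)| <= 1 (empty subtree has height -1).
Bottom-up per-node check:
  node 45: h_left=-1, h_right=-1, diff=0 [OK], height=0
  node 42: h_left=-1, h_right=0, diff=1 [OK], height=1
  node 38: h_left=-1, h_right=1, diff=2 [FAIL (|-1-1|=2 > 1)], height=2
  node 31: h_left=-1, h_right=2, diff=3 [FAIL (|-1-2|=3 > 1)], height=3
  node 10: h_left=-1, h_right=3, diff=4 [FAIL (|-1-3|=4 > 1)], height=4
Node 38 violates the condition: |-1 - 1| = 2 > 1.
Result: Not balanced


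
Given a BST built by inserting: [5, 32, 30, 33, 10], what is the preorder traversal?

Tree insertion order: [5, 32, 30, 33, 10]
Tree (level-order array): [5, None, 32, 30, 33, 10]
Preorder traversal: [5, 32, 30, 10, 33]


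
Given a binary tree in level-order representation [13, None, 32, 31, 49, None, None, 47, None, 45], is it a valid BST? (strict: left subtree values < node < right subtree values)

Level-order array: [13, None, 32, 31, 49, None, None, 47, None, 45]
Validate using subtree bounds (lo, hi): at each node, require lo < value < hi,
then recurse left with hi=value and right with lo=value.
Preorder trace (stopping at first violation):
  at node 13 with bounds (-inf, +inf): OK
  at node 32 with bounds (13, +inf): OK
  at node 31 with bounds (13, 32): OK
  at node 49 with bounds (32, +inf): OK
  at node 47 with bounds (32, 49): OK
  at node 45 with bounds (32, 47): OK
No violation found at any node.
Result: Valid BST


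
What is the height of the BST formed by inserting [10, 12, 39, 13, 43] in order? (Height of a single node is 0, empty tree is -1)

Insertion order: [10, 12, 39, 13, 43]
Tree (level-order array): [10, None, 12, None, 39, 13, 43]
Compute height bottom-up (empty subtree = -1):
  height(13) = 1 + max(-1, -1) = 0
  height(43) = 1 + max(-1, -1) = 0
  height(39) = 1 + max(0, 0) = 1
  height(12) = 1 + max(-1, 1) = 2
  height(10) = 1 + max(-1, 2) = 3
Height = 3


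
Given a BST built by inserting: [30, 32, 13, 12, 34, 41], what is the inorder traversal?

Tree insertion order: [30, 32, 13, 12, 34, 41]
Tree (level-order array): [30, 13, 32, 12, None, None, 34, None, None, None, 41]
Inorder traversal: [12, 13, 30, 32, 34, 41]


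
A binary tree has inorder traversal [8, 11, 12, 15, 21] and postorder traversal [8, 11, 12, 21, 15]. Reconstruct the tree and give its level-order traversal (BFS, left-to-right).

Inorder:   [8, 11, 12, 15, 21]
Postorder: [8, 11, 12, 21, 15]
Algorithm: postorder visits root last, so walk postorder right-to-left;
each value is the root of the current inorder slice — split it at that
value, recurse on the right subtree first, then the left.
Recursive splits:
  root=15; inorder splits into left=[8, 11, 12], right=[21]
  root=21; inorder splits into left=[], right=[]
  root=12; inorder splits into left=[8, 11], right=[]
  root=11; inorder splits into left=[8], right=[]
  root=8; inorder splits into left=[], right=[]
Reconstructed level-order: [15, 12, 21, 11, 8]


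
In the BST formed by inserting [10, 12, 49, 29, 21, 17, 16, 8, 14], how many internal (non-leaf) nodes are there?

Tree built from: [10, 12, 49, 29, 21, 17, 16, 8, 14]
Tree (level-order array): [10, 8, 12, None, None, None, 49, 29, None, 21, None, 17, None, 16, None, 14]
Rule: An internal node has at least one child.
Per-node child counts:
  node 10: 2 child(ren)
  node 8: 0 child(ren)
  node 12: 1 child(ren)
  node 49: 1 child(ren)
  node 29: 1 child(ren)
  node 21: 1 child(ren)
  node 17: 1 child(ren)
  node 16: 1 child(ren)
  node 14: 0 child(ren)
Matching nodes: [10, 12, 49, 29, 21, 17, 16]
Count of internal (non-leaf) nodes: 7


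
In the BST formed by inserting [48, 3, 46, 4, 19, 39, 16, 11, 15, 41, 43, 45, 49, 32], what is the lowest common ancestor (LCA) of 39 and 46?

Tree insertion order: [48, 3, 46, 4, 19, 39, 16, 11, 15, 41, 43, 45, 49, 32]
Tree (level-order array): [48, 3, 49, None, 46, None, None, 4, None, None, 19, 16, 39, 11, None, 32, 41, None, 15, None, None, None, 43, None, None, None, 45]
In a BST, the LCA of p=39, q=46 is the first node v on the
root-to-leaf path with p <= v <= q (go left if both < v, right if both > v).
Walk from root:
  at 48: both 39 and 46 < 48, go left
  at 3: both 39 and 46 > 3, go right
  at 46: 39 <= 46 <= 46, this is the LCA
LCA = 46


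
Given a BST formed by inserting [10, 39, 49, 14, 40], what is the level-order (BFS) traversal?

Tree insertion order: [10, 39, 49, 14, 40]
Tree (level-order array): [10, None, 39, 14, 49, None, None, 40]
BFS from the root, enqueuing left then right child of each popped node:
  queue [10] -> pop 10, enqueue [39], visited so far: [10]
  queue [39] -> pop 39, enqueue [14, 49], visited so far: [10, 39]
  queue [14, 49] -> pop 14, enqueue [none], visited so far: [10, 39, 14]
  queue [49] -> pop 49, enqueue [40], visited so far: [10, 39, 14, 49]
  queue [40] -> pop 40, enqueue [none], visited so far: [10, 39, 14, 49, 40]
Result: [10, 39, 14, 49, 40]


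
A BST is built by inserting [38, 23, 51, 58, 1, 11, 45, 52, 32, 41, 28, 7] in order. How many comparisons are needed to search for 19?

Search path for 19: 38 -> 23 -> 1 -> 11
Found: False
Comparisons: 4


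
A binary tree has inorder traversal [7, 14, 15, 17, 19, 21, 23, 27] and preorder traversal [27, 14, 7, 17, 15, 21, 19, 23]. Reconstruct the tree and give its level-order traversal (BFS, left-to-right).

Inorder:  [7, 14, 15, 17, 19, 21, 23, 27]
Preorder: [27, 14, 7, 17, 15, 21, 19, 23]
Algorithm: preorder visits root first, so consume preorder in order;
for each root, split the current inorder slice at that value into
left-subtree inorder and right-subtree inorder, then recurse.
Recursive splits:
  root=27; inorder splits into left=[7, 14, 15, 17, 19, 21, 23], right=[]
  root=14; inorder splits into left=[7], right=[15, 17, 19, 21, 23]
  root=7; inorder splits into left=[], right=[]
  root=17; inorder splits into left=[15], right=[19, 21, 23]
  root=15; inorder splits into left=[], right=[]
  root=21; inorder splits into left=[19], right=[23]
  root=19; inorder splits into left=[], right=[]
  root=23; inorder splits into left=[], right=[]
Reconstructed level-order: [27, 14, 7, 17, 15, 21, 19, 23]


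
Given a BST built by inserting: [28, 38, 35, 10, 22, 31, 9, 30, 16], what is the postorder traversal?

Tree insertion order: [28, 38, 35, 10, 22, 31, 9, 30, 16]
Tree (level-order array): [28, 10, 38, 9, 22, 35, None, None, None, 16, None, 31, None, None, None, 30]
Postorder traversal: [9, 16, 22, 10, 30, 31, 35, 38, 28]


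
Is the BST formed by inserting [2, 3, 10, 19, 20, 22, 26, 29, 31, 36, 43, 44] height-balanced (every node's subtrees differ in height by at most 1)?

Tree (level-order array): [2, None, 3, None, 10, None, 19, None, 20, None, 22, None, 26, None, 29, None, 31, None, 36, None, 43, None, 44]
Definition: a tree is height-balanced if, at every node, |h(left) - h(right)| <= 1 (empty subtree has height -1).
Bottom-up per-node check:
  node 44: h_left=-1, h_right=-1, diff=0 [OK], height=0
  node 43: h_left=-1, h_right=0, diff=1 [OK], height=1
  node 36: h_left=-1, h_right=1, diff=2 [FAIL (|-1-1|=2 > 1)], height=2
  node 31: h_left=-1, h_right=2, diff=3 [FAIL (|-1-2|=3 > 1)], height=3
  node 29: h_left=-1, h_right=3, diff=4 [FAIL (|-1-3|=4 > 1)], height=4
  node 26: h_left=-1, h_right=4, diff=5 [FAIL (|-1-4|=5 > 1)], height=5
  node 22: h_left=-1, h_right=5, diff=6 [FAIL (|-1-5|=6 > 1)], height=6
  node 20: h_left=-1, h_right=6, diff=7 [FAIL (|-1-6|=7 > 1)], height=7
  node 19: h_left=-1, h_right=7, diff=8 [FAIL (|-1-7|=8 > 1)], height=8
  node 10: h_left=-1, h_right=8, diff=9 [FAIL (|-1-8|=9 > 1)], height=9
  node 3: h_left=-1, h_right=9, diff=10 [FAIL (|-1-9|=10 > 1)], height=10
  node 2: h_left=-1, h_right=10, diff=11 [FAIL (|-1-10|=11 > 1)], height=11
Node 36 violates the condition: |-1 - 1| = 2 > 1.
Result: Not balanced


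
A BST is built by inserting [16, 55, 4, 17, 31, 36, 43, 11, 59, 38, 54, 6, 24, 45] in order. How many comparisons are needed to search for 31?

Search path for 31: 16 -> 55 -> 17 -> 31
Found: True
Comparisons: 4


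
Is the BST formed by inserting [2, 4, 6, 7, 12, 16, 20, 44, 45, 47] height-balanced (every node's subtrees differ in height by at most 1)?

Tree (level-order array): [2, None, 4, None, 6, None, 7, None, 12, None, 16, None, 20, None, 44, None, 45, None, 47]
Definition: a tree is height-balanced if, at every node, |h(left) - h(right)| <= 1 (empty subtree has height -1).
Bottom-up per-node check:
  node 47: h_left=-1, h_right=-1, diff=0 [OK], height=0
  node 45: h_left=-1, h_right=0, diff=1 [OK], height=1
  node 44: h_left=-1, h_right=1, diff=2 [FAIL (|-1-1|=2 > 1)], height=2
  node 20: h_left=-1, h_right=2, diff=3 [FAIL (|-1-2|=3 > 1)], height=3
  node 16: h_left=-1, h_right=3, diff=4 [FAIL (|-1-3|=4 > 1)], height=4
  node 12: h_left=-1, h_right=4, diff=5 [FAIL (|-1-4|=5 > 1)], height=5
  node 7: h_left=-1, h_right=5, diff=6 [FAIL (|-1-5|=6 > 1)], height=6
  node 6: h_left=-1, h_right=6, diff=7 [FAIL (|-1-6|=7 > 1)], height=7
  node 4: h_left=-1, h_right=7, diff=8 [FAIL (|-1-7|=8 > 1)], height=8
  node 2: h_left=-1, h_right=8, diff=9 [FAIL (|-1-8|=9 > 1)], height=9
Node 44 violates the condition: |-1 - 1| = 2 > 1.
Result: Not balanced


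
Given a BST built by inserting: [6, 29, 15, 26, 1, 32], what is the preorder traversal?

Tree insertion order: [6, 29, 15, 26, 1, 32]
Tree (level-order array): [6, 1, 29, None, None, 15, 32, None, 26]
Preorder traversal: [6, 1, 29, 15, 26, 32]


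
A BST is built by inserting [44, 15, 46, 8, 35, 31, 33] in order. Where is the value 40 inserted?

Starting tree (level order): [44, 15, 46, 8, 35, None, None, None, None, 31, None, None, 33]
Insertion path: 44 -> 15 -> 35
Result: insert 40 as right child of 35
Final tree (level order): [44, 15, 46, 8, 35, None, None, None, None, 31, 40, None, 33]


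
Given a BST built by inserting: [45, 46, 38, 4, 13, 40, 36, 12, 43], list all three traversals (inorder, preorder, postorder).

Tree insertion order: [45, 46, 38, 4, 13, 40, 36, 12, 43]
Tree (level-order array): [45, 38, 46, 4, 40, None, None, None, 13, None, 43, 12, 36]
Inorder (L, root, R): [4, 12, 13, 36, 38, 40, 43, 45, 46]
Preorder (root, L, R): [45, 38, 4, 13, 12, 36, 40, 43, 46]
Postorder (L, R, root): [12, 36, 13, 4, 43, 40, 38, 46, 45]


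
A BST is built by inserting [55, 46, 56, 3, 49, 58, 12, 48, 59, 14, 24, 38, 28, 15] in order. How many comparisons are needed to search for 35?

Search path for 35: 55 -> 46 -> 3 -> 12 -> 14 -> 24 -> 38 -> 28
Found: False
Comparisons: 8


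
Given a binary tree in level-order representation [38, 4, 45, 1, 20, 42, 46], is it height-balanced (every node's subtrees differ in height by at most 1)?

Tree (level-order array): [38, 4, 45, 1, 20, 42, 46]
Definition: a tree is height-balanced if, at every node, |h(left) - h(right)| <= 1 (empty subtree has height -1).
Bottom-up per-node check:
  node 1: h_left=-1, h_right=-1, diff=0 [OK], height=0
  node 20: h_left=-1, h_right=-1, diff=0 [OK], height=0
  node 4: h_left=0, h_right=0, diff=0 [OK], height=1
  node 42: h_left=-1, h_right=-1, diff=0 [OK], height=0
  node 46: h_left=-1, h_right=-1, diff=0 [OK], height=0
  node 45: h_left=0, h_right=0, diff=0 [OK], height=1
  node 38: h_left=1, h_right=1, diff=0 [OK], height=2
All nodes satisfy the balance condition.
Result: Balanced


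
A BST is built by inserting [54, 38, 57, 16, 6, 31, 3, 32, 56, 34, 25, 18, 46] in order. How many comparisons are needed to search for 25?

Search path for 25: 54 -> 38 -> 16 -> 31 -> 25
Found: True
Comparisons: 5


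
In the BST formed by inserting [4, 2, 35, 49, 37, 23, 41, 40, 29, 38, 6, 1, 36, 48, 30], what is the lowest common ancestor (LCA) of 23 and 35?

Tree insertion order: [4, 2, 35, 49, 37, 23, 41, 40, 29, 38, 6, 1, 36, 48, 30]
Tree (level-order array): [4, 2, 35, 1, None, 23, 49, None, None, 6, 29, 37, None, None, None, None, 30, 36, 41, None, None, None, None, 40, 48, 38]
In a BST, the LCA of p=23, q=35 is the first node v on the
root-to-leaf path with p <= v <= q (go left if both < v, right if both > v).
Walk from root:
  at 4: both 23 and 35 > 4, go right
  at 35: 23 <= 35 <= 35, this is the LCA
LCA = 35


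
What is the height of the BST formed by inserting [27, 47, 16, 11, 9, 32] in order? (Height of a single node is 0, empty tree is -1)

Insertion order: [27, 47, 16, 11, 9, 32]
Tree (level-order array): [27, 16, 47, 11, None, 32, None, 9]
Compute height bottom-up (empty subtree = -1):
  height(9) = 1 + max(-1, -1) = 0
  height(11) = 1 + max(0, -1) = 1
  height(16) = 1 + max(1, -1) = 2
  height(32) = 1 + max(-1, -1) = 0
  height(47) = 1 + max(0, -1) = 1
  height(27) = 1 + max(2, 1) = 3
Height = 3


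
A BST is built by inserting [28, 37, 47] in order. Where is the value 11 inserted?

Starting tree (level order): [28, None, 37, None, 47]
Insertion path: 28
Result: insert 11 as left child of 28
Final tree (level order): [28, 11, 37, None, None, None, 47]


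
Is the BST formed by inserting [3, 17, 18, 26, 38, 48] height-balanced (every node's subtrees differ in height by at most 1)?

Tree (level-order array): [3, None, 17, None, 18, None, 26, None, 38, None, 48]
Definition: a tree is height-balanced if, at every node, |h(left) - h(right)| <= 1 (empty subtree has height -1).
Bottom-up per-node check:
  node 48: h_left=-1, h_right=-1, diff=0 [OK], height=0
  node 38: h_left=-1, h_right=0, diff=1 [OK], height=1
  node 26: h_left=-1, h_right=1, diff=2 [FAIL (|-1-1|=2 > 1)], height=2
  node 18: h_left=-1, h_right=2, diff=3 [FAIL (|-1-2|=3 > 1)], height=3
  node 17: h_left=-1, h_right=3, diff=4 [FAIL (|-1-3|=4 > 1)], height=4
  node 3: h_left=-1, h_right=4, diff=5 [FAIL (|-1-4|=5 > 1)], height=5
Node 26 violates the condition: |-1 - 1| = 2 > 1.
Result: Not balanced


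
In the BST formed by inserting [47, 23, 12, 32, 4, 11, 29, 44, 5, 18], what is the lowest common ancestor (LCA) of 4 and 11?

Tree insertion order: [47, 23, 12, 32, 4, 11, 29, 44, 5, 18]
Tree (level-order array): [47, 23, None, 12, 32, 4, 18, 29, 44, None, 11, None, None, None, None, None, None, 5]
In a BST, the LCA of p=4, q=11 is the first node v on the
root-to-leaf path with p <= v <= q (go left if both < v, right if both > v).
Walk from root:
  at 47: both 4 and 11 < 47, go left
  at 23: both 4 and 11 < 23, go left
  at 12: both 4 and 11 < 12, go left
  at 4: 4 <= 4 <= 11, this is the LCA
LCA = 4


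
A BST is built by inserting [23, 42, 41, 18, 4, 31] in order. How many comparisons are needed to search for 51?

Search path for 51: 23 -> 42
Found: False
Comparisons: 2


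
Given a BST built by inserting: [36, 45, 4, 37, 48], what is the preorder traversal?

Tree insertion order: [36, 45, 4, 37, 48]
Tree (level-order array): [36, 4, 45, None, None, 37, 48]
Preorder traversal: [36, 4, 45, 37, 48]


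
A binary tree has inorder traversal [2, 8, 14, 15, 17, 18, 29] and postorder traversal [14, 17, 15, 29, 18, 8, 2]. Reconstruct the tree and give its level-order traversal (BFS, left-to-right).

Inorder:   [2, 8, 14, 15, 17, 18, 29]
Postorder: [14, 17, 15, 29, 18, 8, 2]
Algorithm: postorder visits root last, so walk postorder right-to-left;
each value is the root of the current inorder slice — split it at that
value, recurse on the right subtree first, then the left.
Recursive splits:
  root=2; inorder splits into left=[], right=[8, 14, 15, 17, 18, 29]
  root=8; inorder splits into left=[], right=[14, 15, 17, 18, 29]
  root=18; inorder splits into left=[14, 15, 17], right=[29]
  root=29; inorder splits into left=[], right=[]
  root=15; inorder splits into left=[14], right=[17]
  root=17; inorder splits into left=[], right=[]
  root=14; inorder splits into left=[], right=[]
Reconstructed level-order: [2, 8, 18, 15, 29, 14, 17]


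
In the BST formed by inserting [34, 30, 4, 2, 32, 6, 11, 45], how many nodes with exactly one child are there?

Tree built from: [34, 30, 4, 2, 32, 6, 11, 45]
Tree (level-order array): [34, 30, 45, 4, 32, None, None, 2, 6, None, None, None, None, None, 11]
Rule: These are nodes with exactly 1 non-null child.
Per-node child counts:
  node 34: 2 child(ren)
  node 30: 2 child(ren)
  node 4: 2 child(ren)
  node 2: 0 child(ren)
  node 6: 1 child(ren)
  node 11: 0 child(ren)
  node 32: 0 child(ren)
  node 45: 0 child(ren)
Matching nodes: [6]
Count of nodes with exactly one child: 1


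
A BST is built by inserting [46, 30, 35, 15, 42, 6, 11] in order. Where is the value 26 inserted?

Starting tree (level order): [46, 30, None, 15, 35, 6, None, None, 42, None, 11]
Insertion path: 46 -> 30 -> 15
Result: insert 26 as right child of 15
Final tree (level order): [46, 30, None, 15, 35, 6, 26, None, 42, None, 11]


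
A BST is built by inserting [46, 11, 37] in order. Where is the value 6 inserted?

Starting tree (level order): [46, 11, None, None, 37]
Insertion path: 46 -> 11
Result: insert 6 as left child of 11
Final tree (level order): [46, 11, None, 6, 37]


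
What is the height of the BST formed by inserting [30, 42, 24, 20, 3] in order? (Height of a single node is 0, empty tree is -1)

Insertion order: [30, 42, 24, 20, 3]
Tree (level-order array): [30, 24, 42, 20, None, None, None, 3]
Compute height bottom-up (empty subtree = -1):
  height(3) = 1 + max(-1, -1) = 0
  height(20) = 1 + max(0, -1) = 1
  height(24) = 1 + max(1, -1) = 2
  height(42) = 1 + max(-1, -1) = 0
  height(30) = 1 + max(2, 0) = 3
Height = 3


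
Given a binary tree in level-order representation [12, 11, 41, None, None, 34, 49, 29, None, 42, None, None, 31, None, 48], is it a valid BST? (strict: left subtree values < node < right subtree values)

Level-order array: [12, 11, 41, None, None, 34, 49, 29, None, 42, None, None, 31, None, 48]
Validate using subtree bounds (lo, hi): at each node, require lo < value < hi,
then recurse left with hi=value and right with lo=value.
Preorder trace (stopping at first violation):
  at node 12 with bounds (-inf, +inf): OK
  at node 11 with bounds (-inf, 12): OK
  at node 41 with bounds (12, +inf): OK
  at node 34 with bounds (12, 41): OK
  at node 29 with bounds (12, 34): OK
  at node 31 with bounds (29, 34): OK
  at node 49 with bounds (41, +inf): OK
  at node 42 with bounds (41, 49): OK
  at node 48 with bounds (42, 49): OK
No violation found at any node.
Result: Valid BST


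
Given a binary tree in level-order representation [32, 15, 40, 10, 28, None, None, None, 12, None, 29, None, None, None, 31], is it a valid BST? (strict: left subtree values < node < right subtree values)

Level-order array: [32, 15, 40, 10, 28, None, None, None, 12, None, 29, None, None, None, 31]
Validate using subtree bounds (lo, hi): at each node, require lo < value < hi,
then recurse left with hi=value and right with lo=value.
Preorder trace (stopping at first violation):
  at node 32 with bounds (-inf, +inf): OK
  at node 15 with bounds (-inf, 32): OK
  at node 10 with bounds (-inf, 15): OK
  at node 12 with bounds (10, 15): OK
  at node 28 with bounds (15, 32): OK
  at node 29 with bounds (28, 32): OK
  at node 31 with bounds (29, 32): OK
  at node 40 with bounds (32, +inf): OK
No violation found at any node.
Result: Valid BST


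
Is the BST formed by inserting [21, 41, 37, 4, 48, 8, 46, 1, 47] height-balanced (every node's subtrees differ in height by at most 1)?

Tree (level-order array): [21, 4, 41, 1, 8, 37, 48, None, None, None, None, None, None, 46, None, None, 47]
Definition: a tree is height-balanced if, at every node, |h(left) - h(right)| <= 1 (empty subtree has height -1).
Bottom-up per-node check:
  node 1: h_left=-1, h_right=-1, diff=0 [OK], height=0
  node 8: h_left=-1, h_right=-1, diff=0 [OK], height=0
  node 4: h_left=0, h_right=0, diff=0 [OK], height=1
  node 37: h_left=-1, h_right=-1, diff=0 [OK], height=0
  node 47: h_left=-1, h_right=-1, diff=0 [OK], height=0
  node 46: h_left=-1, h_right=0, diff=1 [OK], height=1
  node 48: h_left=1, h_right=-1, diff=2 [FAIL (|1--1|=2 > 1)], height=2
  node 41: h_left=0, h_right=2, diff=2 [FAIL (|0-2|=2 > 1)], height=3
  node 21: h_left=1, h_right=3, diff=2 [FAIL (|1-3|=2 > 1)], height=4
Node 48 violates the condition: |1 - -1| = 2 > 1.
Result: Not balanced


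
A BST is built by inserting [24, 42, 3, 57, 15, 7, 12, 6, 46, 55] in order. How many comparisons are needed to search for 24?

Search path for 24: 24
Found: True
Comparisons: 1


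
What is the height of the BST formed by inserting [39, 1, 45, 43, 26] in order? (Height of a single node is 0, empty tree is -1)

Insertion order: [39, 1, 45, 43, 26]
Tree (level-order array): [39, 1, 45, None, 26, 43]
Compute height bottom-up (empty subtree = -1):
  height(26) = 1 + max(-1, -1) = 0
  height(1) = 1 + max(-1, 0) = 1
  height(43) = 1 + max(-1, -1) = 0
  height(45) = 1 + max(0, -1) = 1
  height(39) = 1 + max(1, 1) = 2
Height = 2


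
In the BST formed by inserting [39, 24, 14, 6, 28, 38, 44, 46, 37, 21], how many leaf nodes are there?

Tree built from: [39, 24, 14, 6, 28, 38, 44, 46, 37, 21]
Tree (level-order array): [39, 24, 44, 14, 28, None, 46, 6, 21, None, 38, None, None, None, None, None, None, 37]
Rule: A leaf has 0 children.
Per-node child counts:
  node 39: 2 child(ren)
  node 24: 2 child(ren)
  node 14: 2 child(ren)
  node 6: 0 child(ren)
  node 21: 0 child(ren)
  node 28: 1 child(ren)
  node 38: 1 child(ren)
  node 37: 0 child(ren)
  node 44: 1 child(ren)
  node 46: 0 child(ren)
Matching nodes: [6, 21, 37, 46]
Count of leaf nodes: 4


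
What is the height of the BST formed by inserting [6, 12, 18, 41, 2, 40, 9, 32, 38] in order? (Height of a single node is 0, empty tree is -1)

Insertion order: [6, 12, 18, 41, 2, 40, 9, 32, 38]
Tree (level-order array): [6, 2, 12, None, None, 9, 18, None, None, None, 41, 40, None, 32, None, None, 38]
Compute height bottom-up (empty subtree = -1):
  height(2) = 1 + max(-1, -1) = 0
  height(9) = 1 + max(-1, -1) = 0
  height(38) = 1 + max(-1, -1) = 0
  height(32) = 1 + max(-1, 0) = 1
  height(40) = 1 + max(1, -1) = 2
  height(41) = 1 + max(2, -1) = 3
  height(18) = 1 + max(-1, 3) = 4
  height(12) = 1 + max(0, 4) = 5
  height(6) = 1 + max(0, 5) = 6
Height = 6


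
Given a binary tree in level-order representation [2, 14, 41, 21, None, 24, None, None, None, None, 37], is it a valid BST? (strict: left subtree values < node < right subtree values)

Level-order array: [2, 14, 41, 21, None, 24, None, None, None, None, 37]
Validate using subtree bounds (lo, hi): at each node, require lo < value < hi,
then recurse left with hi=value and right with lo=value.
Preorder trace (stopping at first violation):
  at node 2 with bounds (-inf, +inf): OK
  at node 14 with bounds (-inf, 2): VIOLATION
Node 14 violates its bound: not (-inf < 14 < 2).
Result: Not a valid BST


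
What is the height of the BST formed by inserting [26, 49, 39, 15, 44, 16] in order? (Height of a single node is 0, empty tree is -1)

Insertion order: [26, 49, 39, 15, 44, 16]
Tree (level-order array): [26, 15, 49, None, 16, 39, None, None, None, None, 44]
Compute height bottom-up (empty subtree = -1):
  height(16) = 1 + max(-1, -1) = 0
  height(15) = 1 + max(-1, 0) = 1
  height(44) = 1 + max(-1, -1) = 0
  height(39) = 1 + max(-1, 0) = 1
  height(49) = 1 + max(1, -1) = 2
  height(26) = 1 + max(1, 2) = 3
Height = 3


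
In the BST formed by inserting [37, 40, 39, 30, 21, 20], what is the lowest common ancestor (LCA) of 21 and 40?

Tree insertion order: [37, 40, 39, 30, 21, 20]
Tree (level-order array): [37, 30, 40, 21, None, 39, None, 20]
In a BST, the LCA of p=21, q=40 is the first node v on the
root-to-leaf path with p <= v <= q (go left if both < v, right if both > v).
Walk from root:
  at 37: 21 <= 37 <= 40, this is the LCA
LCA = 37


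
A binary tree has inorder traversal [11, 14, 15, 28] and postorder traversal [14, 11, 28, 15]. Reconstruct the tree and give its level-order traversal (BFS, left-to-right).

Inorder:   [11, 14, 15, 28]
Postorder: [14, 11, 28, 15]
Algorithm: postorder visits root last, so walk postorder right-to-left;
each value is the root of the current inorder slice — split it at that
value, recurse on the right subtree first, then the left.
Recursive splits:
  root=15; inorder splits into left=[11, 14], right=[28]
  root=28; inorder splits into left=[], right=[]
  root=11; inorder splits into left=[], right=[14]
  root=14; inorder splits into left=[], right=[]
Reconstructed level-order: [15, 11, 28, 14]


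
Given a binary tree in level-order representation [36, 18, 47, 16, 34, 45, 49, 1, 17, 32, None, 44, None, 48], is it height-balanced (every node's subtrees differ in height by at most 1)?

Tree (level-order array): [36, 18, 47, 16, 34, 45, 49, 1, 17, 32, None, 44, None, 48]
Definition: a tree is height-balanced if, at every node, |h(left) - h(right)| <= 1 (empty subtree has height -1).
Bottom-up per-node check:
  node 1: h_left=-1, h_right=-1, diff=0 [OK], height=0
  node 17: h_left=-1, h_right=-1, diff=0 [OK], height=0
  node 16: h_left=0, h_right=0, diff=0 [OK], height=1
  node 32: h_left=-1, h_right=-1, diff=0 [OK], height=0
  node 34: h_left=0, h_right=-1, diff=1 [OK], height=1
  node 18: h_left=1, h_right=1, diff=0 [OK], height=2
  node 44: h_left=-1, h_right=-1, diff=0 [OK], height=0
  node 45: h_left=0, h_right=-1, diff=1 [OK], height=1
  node 48: h_left=-1, h_right=-1, diff=0 [OK], height=0
  node 49: h_left=0, h_right=-1, diff=1 [OK], height=1
  node 47: h_left=1, h_right=1, diff=0 [OK], height=2
  node 36: h_left=2, h_right=2, diff=0 [OK], height=3
All nodes satisfy the balance condition.
Result: Balanced


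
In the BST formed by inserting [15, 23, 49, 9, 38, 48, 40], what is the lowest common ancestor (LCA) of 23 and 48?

Tree insertion order: [15, 23, 49, 9, 38, 48, 40]
Tree (level-order array): [15, 9, 23, None, None, None, 49, 38, None, None, 48, 40]
In a BST, the LCA of p=23, q=48 is the first node v on the
root-to-leaf path with p <= v <= q (go left if both < v, right if both > v).
Walk from root:
  at 15: both 23 and 48 > 15, go right
  at 23: 23 <= 23 <= 48, this is the LCA
LCA = 23


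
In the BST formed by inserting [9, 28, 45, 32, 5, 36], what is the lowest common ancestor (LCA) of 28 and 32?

Tree insertion order: [9, 28, 45, 32, 5, 36]
Tree (level-order array): [9, 5, 28, None, None, None, 45, 32, None, None, 36]
In a BST, the LCA of p=28, q=32 is the first node v on the
root-to-leaf path with p <= v <= q (go left if both < v, right if both > v).
Walk from root:
  at 9: both 28 and 32 > 9, go right
  at 28: 28 <= 28 <= 32, this is the LCA
LCA = 28


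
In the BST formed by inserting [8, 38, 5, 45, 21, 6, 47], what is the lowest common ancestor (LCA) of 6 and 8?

Tree insertion order: [8, 38, 5, 45, 21, 6, 47]
Tree (level-order array): [8, 5, 38, None, 6, 21, 45, None, None, None, None, None, 47]
In a BST, the LCA of p=6, q=8 is the first node v on the
root-to-leaf path with p <= v <= q (go left if both < v, right if both > v).
Walk from root:
  at 8: 6 <= 8 <= 8, this is the LCA
LCA = 8


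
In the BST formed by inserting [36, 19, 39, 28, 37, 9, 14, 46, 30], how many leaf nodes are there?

Tree built from: [36, 19, 39, 28, 37, 9, 14, 46, 30]
Tree (level-order array): [36, 19, 39, 9, 28, 37, 46, None, 14, None, 30]
Rule: A leaf has 0 children.
Per-node child counts:
  node 36: 2 child(ren)
  node 19: 2 child(ren)
  node 9: 1 child(ren)
  node 14: 0 child(ren)
  node 28: 1 child(ren)
  node 30: 0 child(ren)
  node 39: 2 child(ren)
  node 37: 0 child(ren)
  node 46: 0 child(ren)
Matching nodes: [14, 30, 37, 46]
Count of leaf nodes: 4


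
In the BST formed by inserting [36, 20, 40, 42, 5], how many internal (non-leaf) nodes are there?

Tree built from: [36, 20, 40, 42, 5]
Tree (level-order array): [36, 20, 40, 5, None, None, 42]
Rule: An internal node has at least one child.
Per-node child counts:
  node 36: 2 child(ren)
  node 20: 1 child(ren)
  node 5: 0 child(ren)
  node 40: 1 child(ren)
  node 42: 0 child(ren)
Matching nodes: [36, 20, 40]
Count of internal (non-leaf) nodes: 3


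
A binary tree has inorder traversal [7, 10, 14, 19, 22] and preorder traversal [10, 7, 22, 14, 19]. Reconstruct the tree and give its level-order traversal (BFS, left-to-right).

Inorder:  [7, 10, 14, 19, 22]
Preorder: [10, 7, 22, 14, 19]
Algorithm: preorder visits root first, so consume preorder in order;
for each root, split the current inorder slice at that value into
left-subtree inorder and right-subtree inorder, then recurse.
Recursive splits:
  root=10; inorder splits into left=[7], right=[14, 19, 22]
  root=7; inorder splits into left=[], right=[]
  root=22; inorder splits into left=[14, 19], right=[]
  root=14; inorder splits into left=[], right=[19]
  root=19; inorder splits into left=[], right=[]
Reconstructed level-order: [10, 7, 22, 14, 19]


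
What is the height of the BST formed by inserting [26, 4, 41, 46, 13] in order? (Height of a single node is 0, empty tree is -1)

Insertion order: [26, 4, 41, 46, 13]
Tree (level-order array): [26, 4, 41, None, 13, None, 46]
Compute height bottom-up (empty subtree = -1):
  height(13) = 1 + max(-1, -1) = 0
  height(4) = 1 + max(-1, 0) = 1
  height(46) = 1 + max(-1, -1) = 0
  height(41) = 1 + max(-1, 0) = 1
  height(26) = 1 + max(1, 1) = 2
Height = 2


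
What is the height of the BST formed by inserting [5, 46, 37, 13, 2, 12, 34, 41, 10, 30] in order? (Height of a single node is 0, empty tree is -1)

Insertion order: [5, 46, 37, 13, 2, 12, 34, 41, 10, 30]
Tree (level-order array): [5, 2, 46, None, None, 37, None, 13, 41, 12, 34, None, None, 10, None, 30]
Compute height bottom-up (empty subtree = -1):
  height(2) = 1 + max(-1, -1) = 0
  height(10) = 1 + max(-1, -1) = 0
  height(12) = 1 + max(0, -1) = 1
  height(30) = 1 + max(-1, -1) = 0
  height(34) = 1 + max(0, -1) = 1
  height(13) = 1 + max(1, 1) = 2
  height(41) = 1 + max(-1, -1) = 0
  height(37) = 1 + max(2, 0) = 3
  height(46) = 1 + max(3, -1) = 4
  height(5) = 1 + max(0, 4) = 5
Height = 5


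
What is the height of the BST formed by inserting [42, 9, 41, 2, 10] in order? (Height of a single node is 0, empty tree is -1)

Insertion order: [42, 9, 41, 2, 10]
Tree (level-order array): [42, 9, None, 2, 41, None, None, 10]
Compute height bottom-up (empty subtree = -1):
  height(2) = 1 + max(-1, -1) = 0
  height(10) = 1 + max(-1, -1) = 0
  height(41) = 1 + max(0, -1) = 1
  height(9) = 1 + max(0, 1) = 2
  height(42) = 1 + max(2, -1) = 3
Height = 3


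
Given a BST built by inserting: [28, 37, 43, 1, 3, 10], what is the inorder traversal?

Tree insertion order: [28, 37, 43, 1, 3, 10]
Tree (level-order array): [28, 1, 37, None, 3, None, 43, None, 10]
Inorder traversal: [1, 3, 10, 28, 37, 43]


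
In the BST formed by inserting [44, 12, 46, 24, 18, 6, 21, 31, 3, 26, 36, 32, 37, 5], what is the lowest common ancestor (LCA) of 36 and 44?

Tree insertion order: [44, 12, 46, 24, 18, 6, 21, 31, 3, 26, 36, 32, 37, 5]
Tree (level-order array): [44, 12, 46, 6, 24, None, None, 3, None, 18, 31, None, 5, None, 21, 26, 36, None, None, None, None, None, None, 32, 37]
In a BST, the LCA of p=36, q=44 is the first node v on the
root-to-leaf path with p <= v <= q (go left if both < v, right if both > v).
Walk from root:
  at 44: 36 <= 44 <= 44, this is the LCA
LCA = 44


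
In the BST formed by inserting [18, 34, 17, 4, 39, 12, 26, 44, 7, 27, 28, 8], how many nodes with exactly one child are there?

Tree built from: [18, 34, 17, 4, 39, 12, 26, 44, 7, 27, 28, 8]
Tree (level-order array): [18, 17, 34, 4, None, 26, 39, None, 12, None, 27, None, 44, 7, None, None, 28, None, None, None, 8]
Rule: These are nodes with exactly 1 non-null child.
Per-node child counts:
  node 18: 2 child(ren)
  node 17: 1 child(ren)
  node 4: 1 child(ren)
  node 12: 1 child(ren)
  node 7: 1 child(ren)
  node 8: 0 child(ren)
  node 34: 2 child(ren)
  node 26: 1 child(ren)
  node 27: 1 child(ren)
  node 28: 0 child(ren)
  node 39: 1 child(ren)
  node 44: 0 child(ren)
Matching nodes: [17, 4, 12, 7, 26, 27, 39]
Count of nodes with exactly one child: 7
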